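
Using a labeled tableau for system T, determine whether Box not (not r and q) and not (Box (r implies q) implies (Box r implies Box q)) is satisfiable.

Unsatisfiable

1. Box not (not r and q) and not (Box (r implies q) implies (Box r implies Box q)), u
2. Box not (not r and q), u
3. not (Box (r implies q) implies (Box r implies Box q)), u
4. Box (r implies q), u
5. not (Box r implies Box q), u
6. Box r, u
7. not Box q, u
8. not (not r and q), u
9. r implies q, u
10. r, u
11. q, u
12. not q, v
13. not (not r and q), v
14. r implies q, v
15. r, v
16. q, v
Accessibility: uRu, uRv, vRv
Branch closes: q and not q both at v.
Every branch closes; the branch above is one of them.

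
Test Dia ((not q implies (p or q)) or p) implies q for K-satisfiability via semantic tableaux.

Satisfiable (open branch found)

1. Dia ((not q implies (p or q)) or p) implies q, w0
2. q, w0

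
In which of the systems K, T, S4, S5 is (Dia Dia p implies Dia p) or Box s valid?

S4, S5

S4-tableau for the negation not ((Dia Dia p implies Dia p) or Box s):
1. not ((Dia Dia p implies Dia p) or Box s), w0
2. not (Dia Dia p implies Dia p), w0
3. not Box s, w0
4. Dia Dia p, w0
5. not Dia p, w0
6. not p, w0
7. not s, w1
8. not p, w1
9. Dia p, w2
10. not p, w2
11. p, w3
12. not p, w3
Accessibility: w0Rw0, w0Rw1, w0Rw2, w0Rw3, w1Rw1, w2Rw2, w2Rw3, w3Rw3
Branch closes: p and not p both at w3.
Every branch closes (one shown): valid in S4, hence also in S5 (every theorem of S4 is a theorem of S5).
T-tableau for the negation not ((Dia Dia p implies Dia p) or Box s):
1. not ((Dia Dia p implies Dia p) or Box s), w0
2. not (Dia Dia p implies Dia p), w0
3. not Box s, w0
4. Dia Dia p, w0
5. not Dia p, w0
6. not p, w0
7. not s, w1
8. not p, w1
9. Dia p, w2
10. not p, w2
11. p, w3
Accessibility: w0Rw0, w0Rw1, w0Rw2, w1Rw1, w2Rw2, w2Rw3, w3Rw3
Complete open branch: countermodel on a T-frame, so not valid in T, nor in K (the same frame is also a K-frame).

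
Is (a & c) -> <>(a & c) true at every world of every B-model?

Valid

Tableau for the negation ~((a & c) -> <>(a & c)):
1. ~((a & c) -> <>(a & c)), 0
2. a & c, 0
3. ~<>(a & c), 0
4. a, 0
5. c, 0
6. ~(a & c), 0
7. ~c, 0
Accessibility: 0R0
Branch closes: c and ~c both at 0.
Every branch of the negation's tableau closes; the branch above is one of them.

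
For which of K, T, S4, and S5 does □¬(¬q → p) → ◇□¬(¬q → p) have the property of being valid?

K-tableau for the negation ¬(□¬(¬q → p) → ◇□¬(¬q → p)):
1. ¬(□¬(¬q → p) → ◇□¬(¬q → p)), w0
2. □¬(¬q → p), w0
3. ¬◇□¬(¬q → p), w0
Complete open branch: countermodel on a K-frame, so not valid in K.
T-tableau for the negation ¬(□¬(¬q → p) → ◇□¬(¬q → p)):
1. ¬(□¬(¬q → p) → ◇□¬(¬q → p)), w0
2. □¬(¬q → p), w0
3. ¬◇□¬(¬q → p), w0
4. ¬(¬q → p), w0
5. ¬q, w0
6. ¬p, w0
7. ¬□¬(¬q → p), w0
8. ¬q → p, w1
9. ¬(¬q → p), w1
10. ¬q, w1
11. ¬p, w1
12. ¬□¬(¬q → p), w1
13. p, w1
Accessibility: w0Rw0, w0Rw1, w1Rw1
Branch closes: p and ¬p both at w1.
Every branch closes (one shown): valid in T, hence also in S4, S5 (every theorem of T is a theorem of S4 and S5).

T, S4, S5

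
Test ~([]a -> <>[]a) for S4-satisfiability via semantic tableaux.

1. ~([]a -> <>[]a), u
2. []a, u
3. ~<>[]a, u
4. a, u
5. ~[]a, u
6. ~a, v
7. a, v
Accessibility: uRu, uRv, vRv
Branch closes: a and ~a both at v.
(One branch shown.) All branches close.

No, unsatisfiable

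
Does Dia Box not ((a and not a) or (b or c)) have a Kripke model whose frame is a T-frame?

1. Dia Box not ((a and not a) or (b or c)), 0
2. Box not ((a and not a) or (b or c)), 1
3. not ((a and not a) or (b or c)), 1
4. not (a and not a), 1
5. not (b or c), 1
6. not b, 1
7. not c, 1
8. a, 1
Accessibility: 0R0, 0R1, 1R1

Satisfiable (open branch found)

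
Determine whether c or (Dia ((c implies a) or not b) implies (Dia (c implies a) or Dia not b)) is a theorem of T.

Yes, valid

Tableau for the negation not (c or (Dia ((c implies a) or not b) implies (Dia (c implies a) or Dia not b))):
1. not (c or (Dia ((c implies a) or not b) implies (Dia (c implies a) or Dia not b))), w0
2. not c, w0
3. not (Dia ((c implies a) or not b) implies (Dia (c implies a) or Dia not b)), w0
4. Dia ((c implies a) or not b), w0
5. not (Dia (c implies a) or Dia not b), w0
6. not Dia (c implies a), w0
7. not Dia not b, w0
8. not (c implies a), w0
9. c, w0
10. not a, w0
Accessibility: w0Rw0
Branch closes: c and not c both at w0.
Every branch of the negation's tableau closes; the branch above is one of them.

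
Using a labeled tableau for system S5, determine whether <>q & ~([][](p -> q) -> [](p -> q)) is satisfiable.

No, unsatisfiable

1. <>q & ~([][](p -> q) -> [](p -> q)), w0
2. <>q, w0
3. ~([][](p -> q) -> [](p -> q)), w0
4. [][](p -> q), w0
5. ~[](p -> q), w0
6. [](p -> q), w0
7. p -> q, w0
8. q, w0
9. q, w1
10. [](p -> q), w1
11. p -> q, w1
12. ~(p -> q), w2
13. p, w2
14. ~q, w2
15. [](p -> q), w2
16. p -> q, w2
17. q, w2
Accessibility: w0Rw0, w0Rw1, w0Rw2, w1Rw0, w1Rw1, w1Rw2, w2Rw0, w2Rw1, w2Rw2
Branch closes: q and ~q both at w2.
Every branch closes; the branch above is one of them.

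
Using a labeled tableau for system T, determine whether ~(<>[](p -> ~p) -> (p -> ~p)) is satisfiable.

Yes, satisfiable

1. ~(<>[](p -> ~p) -> (p -> ~p)), w0
2. <>[](p -> ~p), w0
3. ~(p -> ~p), w0
4. p, w0
5. [](p -> ~p), w1
6. p -> ~p, w1
7. ~p, w1
Accessibility: w0Rw0, w0Rw1, w1Rw1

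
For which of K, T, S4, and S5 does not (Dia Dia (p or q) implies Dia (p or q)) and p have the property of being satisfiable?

T-tableau for the formula:
1. not (Dia Dia (p or q) implies Dia (p or q)) and p, u
2. not (Dia Dia (p or q) implies Dia (p or q)), u
3. p, u
4. Dia Dia (p or q), u
5. not Dia (p or q), u
6. not (p or q), u
7. not p, u
8. not q, u
Accessibility: uRu
Branch closes: p and not p both at u.
Every branch closes (one shown): unsatisfiable in T, hence also in S4, S5 (every S4/S5-frame is a T-frame).
K-tableau for the formula:
1. not (Dia Dia (p or q) implies Dia (p or q)) and p, u
2. not (Dia Dia (p or q) implies Dia (p or q)), u
3. p, u
4. Dia Dia (p or q), u
5. not Dia (p or q), u
6. Dia (p or q), v
7. not (p or q), v
8. not p, v
9. not q, v
10. p or q, w
11. q, w
Accessibility: uRv, vRw
Complete open branch: satisfiable in K.

K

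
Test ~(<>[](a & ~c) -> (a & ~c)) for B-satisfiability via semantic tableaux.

1. ~(<>[](a & ~c) -> (a & ~c)), w0
2. <>[](a & ~c), w0
3. ~(a & ~c), w0
4. c, w0
5. [](a & ~c), w1
6. a & ~c, w0
7. a, w0
8. ~c, w0
Accessibility: w0Rw0, w0Rw1, w1Rw0, w1Rw1
Branch closes: c and ~c both at w0.
(One branch shown.) All branches close.

Unsatisfiable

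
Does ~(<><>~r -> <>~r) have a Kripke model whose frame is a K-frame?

1. ~(<><>~r -> <>~r), 0
2. <><>~r, 0   [~->-rule on 1]
3. ~<>~r, 0   [~->-rule on 1]
4. <>~r, 1   [<>-rule on 2: fresh world 1, 0R1]
5. r, 1   [~<>-rule on 3 via 0R1]
6. ~r, 2   [<>-rule on 4: fresh world 2, 1R2]
Accessibility: 0R1, 1R2

Satisfiable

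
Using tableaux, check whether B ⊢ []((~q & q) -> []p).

Valid in B

Tableau for the negation ~[]((~q & q) -> []p):
1. ~[]((~q & q) -> []p), 0
2. ~((~q & q) -> []p), 1   [~[]-rule on 1: fresh world 1, 0R1]
3. ~q & q, 1   [~->-rule on 2]
4. ~[]p, 1   [~->-rule on 2]
5. ~q, 1   [&-rule on 3]
6. q, 1   [&-rule on 3]
Accessibility: 0R0, 0R1, 1R0, 1R1
Branch closes: q and ~q both at 1.
Every branch of the negation's tableau closes; the branch above is one of them.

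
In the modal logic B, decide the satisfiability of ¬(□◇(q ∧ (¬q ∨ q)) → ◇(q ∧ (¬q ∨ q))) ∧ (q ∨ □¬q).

1. ¬(□◇(q ∧ (¬q ∨ q)) → ◇(q ∧ (¬q ∨ q))) ∧ (q ∨ □¬q), w0
2. ¬(□◇(q ∧ (¬q ∨ q)) → ◇(q ∧ (¬q ∨ q))), w0
3. q ∨ □¬q, w0
4. □◇(q ∧ (¬q ∨ q)), w0
5. ¬◇(q ∧ (¬q ∨ q)), w0
6. ◇(q ∧ (¬q ∨ q)), w0
7. ¬(q ∧ (¬q ∨ q)), w0
8. □¬q, w0
9. ¬q, w0
10. q ∧ (¬q ∨ q), w1
11. q, w1
12. ¬q ∨ q, w1
13. ◇(q ∧ (¬q ∨ q)), w1
14. ¬(q ∧ (¬q ∨ q)), w1
15. ¬q, w1
Accessibility: w0Rw0, w0Rw1, w1Rw0, w1Rw1
Branch closes: q and ¬q both at w1.
Every branch closes; the branch above is one of them.

Unsatisfiable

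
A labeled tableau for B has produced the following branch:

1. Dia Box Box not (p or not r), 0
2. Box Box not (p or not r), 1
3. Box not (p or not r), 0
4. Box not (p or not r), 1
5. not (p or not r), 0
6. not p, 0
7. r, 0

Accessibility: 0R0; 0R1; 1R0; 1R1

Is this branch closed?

Not closed

No atom appears with both signs at the same world.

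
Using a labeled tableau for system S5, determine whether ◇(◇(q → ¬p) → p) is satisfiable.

1. ◇(◇(q → ¬p) → p), 0
2. ◇(q → ¬p) → p, 1
3. p, 1
Accessibility: 0R0, 0R1, 1R0, 1R1

Yes, satisfiable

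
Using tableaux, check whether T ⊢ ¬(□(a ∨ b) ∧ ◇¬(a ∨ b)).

Valid

Tableau for the negation □(a ∨ b) ∧ ◇¬(a ∨ b):
1. □(a ∨ b) ∧ ◇¬(a ∨ b), u
2. □(a ∨ b), u
3. ◇¬(a ∨ b), u
4. a ∨ b, u
5. b, u
6. ¬(a ∨ b), v
7. ¬a, v
8. ¬b, v
9. a ∨ b, v
10. b, v
Accessibility: uRu, uRv, vRv
Branch closes: b and ¬b both at v.
Every branch of the negation's tableau closes; the branch above is one of them.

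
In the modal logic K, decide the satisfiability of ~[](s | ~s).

Unsatisfiable

1. ~[](s | ~s), u
2. ~(s | ~s), v
3. ~s, v
4. s, v
Accessibility: uRv
Branch closes: s and ~s both at v.
All branches of the tableau close; one closing branch shown above.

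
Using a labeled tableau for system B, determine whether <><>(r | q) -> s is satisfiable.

1. <><>(r | q) -> s, u
2. s, u
Accessibility: uRu

Satisfiable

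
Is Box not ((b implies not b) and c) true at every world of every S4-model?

Invalid (countermodel exists)

Tableau for the negation not Box not ((b implies not b) and c):
1. not Box not ((b implies not b) and c), w0
2. (b implies not b) and c, w1
3. b implies not b, w1
4. c, w1
5. not b, w1
Accessibility: w0Rw0, w0Rw1, w1Rw1
The negation has an open branch (countermodel exists).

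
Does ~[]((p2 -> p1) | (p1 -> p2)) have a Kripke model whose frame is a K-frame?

1. ~[]((p2 -> p1) | (p1 -> p2)), 0
2. ~((p2 -> p1) | (p1 -> p2)), 1
3. ~(p2 -> p1), 1
4. ~(p1 -> p2), 1
5. p2, 1
6. ~p1, 1
7. p1, 1
8. ~p2, 1
Accessibility: 0R1
Branch closes: p1 and ~p1 both at 1.
Every branch closes; the branch above is one of them.

No, unsatisfiable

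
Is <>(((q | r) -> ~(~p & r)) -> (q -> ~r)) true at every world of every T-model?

Invalid (countermodel exists)

Tableau for the negation ~<>(((q | r) -> ~(~p & r)) -> (q -> ~r)):
1. ~<>(((q | r) -> ~(~p & r)) -> (q -> ~r)), 0
2. ~(((q | r) -> ~(~p & r)) -> (q -> ~r)), 0   [~<>-rule on 1 via 0R0]
3. (q | r) -> ~(~p & r), 0   [~->-rule on 2]
4. ~(q -> ~r), 0   [~->-rule on 2]
5. q, 0   [~->-rule on 4]
6. r, 0   [~->-rule on 4]
7. ~(~p & r), 0   [->-rule on 3 (branches; this branch)]
8. p, 0   [~&-rule on 7 (branches; this branch)]
Accessibility: 0R0
The negation has an open branch (countermodel exists).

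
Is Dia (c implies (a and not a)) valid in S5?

Invalid (countermodel exists)

Tableau for the negation not Dia (c implies (a and not a)):
1. not Dia (c implies (a and not a)), u
2. not (c implies (a and not a)), u
3. c, u
4. not (a and not a), u
5. a, u
Accessibility: uRu
The negation has an open branch (countermodel exists).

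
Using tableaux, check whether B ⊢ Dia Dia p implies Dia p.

Not valid

Tableau for the negation not (Dia Dia p implies Dia p):
1. not (Dia Dia p implies Dia p), 0
2. Dia Dia p, 0
3. not Dia p, 0
4. not p, 0
5. Dia p, 1
6. not p, 1
7. p, 2
Accessibility: 0R0, 0R1, 1R0, 1R1, 1R2, 2R1, 2R2
The negation has an open branch (countermodel exists).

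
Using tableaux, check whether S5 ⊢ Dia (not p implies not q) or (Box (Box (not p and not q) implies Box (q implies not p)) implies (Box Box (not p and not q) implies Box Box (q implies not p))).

Valid in S5

Tableau for the negation not (Dia (not p implies not q) or (Box (Box (not p and not q) implies Box (q implies not p)) implies (Box Box (not p and not q) implies Box Box (q implies not p)))):
1. not (Dia (not p implies not q) or (Box (Box (not p and not q) implies Box (q implies not p)) implies (Box Box (not p and not q) implies Box Box (q implies not p)))), w0
2. not Dia (not p implies not q), w0   [neg-or-rule on 1]
3. not (Box (Box (not p and not q) implies Box (q implies not p)) implies (Box Box (not p and not q) implies Box Box (q implies not p))), w0   [neg-or-rule on 1]
4. Box (Box (not p and not q) implies Box (q implies not p)), w0   [neg-implies-rule on 3]
5. not (Box Box (not p and not q) implies Box Box (q implies not p)), w0   [neg-implies-rule on 3]
6. Box Box (not p and not q), w0   [neg-implies-rule on 5]
7. not Box Box (q implies not p), w0   [neg-implies-rule on 5]
8. not (not p implies not q), w0   [neg-Dia-rule on 2 via w0Rw0]
9. not p, w0   [neg-implies-rule on 8]
10. q, w0   [neg-implies-rule on 8]
11. Box (not p and not q) implies Box (q implies not p), w0   [Box-rule on 4 via w0Rw0]
12. Box (not p and not q), w0   [Box-rule on 6 via w0Rw0]
13. not p and not q, w0   [Box-rule on 12 via w0Rw0]
14. not q, w0   [and-rule on 13]
Accessibility: w0Rw0
Branch closes: q and not q both at w0.
Every branch of the negation's tableau closes; the branch above is one of them.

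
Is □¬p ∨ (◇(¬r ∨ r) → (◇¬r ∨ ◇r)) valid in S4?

Tableau for the negation ¬(□¬p ∨ (◇(¬r ∨ r) → (◇¬r ∨ ◇r))):
1. ¬(□¬p ∨ (◇(¬r ∨ r) → (◇¬r ∨ ◇r))), w0
2. ¬□¬p, w0
3. ¬(◇(¬r ∨ r) → (◇¬r ∨ ◇r)), w0
4. ◇(¬r ∨ r), w0
5. ¬(◇¬r ∨ ◇r), w0
6. ¬◇¬r, w0
7. ¬◇r, w0
8. r, w0
9. ¬r, w0
Accessibility: w0Rw0
Branch closes: r and ¬r both at w0.
All branches of the negation close; one closing branch shown above.

Valid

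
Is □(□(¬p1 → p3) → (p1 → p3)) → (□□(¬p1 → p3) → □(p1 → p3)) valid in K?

Yes, valid

Tableau for the negation ¬(□(□(¬p1 → p3) → (p1 → p3)) → (□□(¬p1 → p3) → □(p1 → p3))):
1. ¬(□(□(¬p1 → p3) → (p1 → p3)) → (□□(¬p1 → p3) → □(p1 → p3))), u
2. □(□(¬p1 → p3) → (p1 → p3)), u
3. ¬(□□(¬p1 → p3) → □(p1 → p3)), u
4. □□(¬p1 → p3), u
5. ¬□(p1 → p3), u
6. ¬(p1 → p3), v
7. p1, v
8. ¬p3, v
9. □(¬p1 → p3) → (p1 → p3), v
10. □(¬p1 → p3), v
11. ¬□(¬p1 → p3), v
12. ¬(¬p1 → p3), w
13. ¬p1, w
14. ¬p3, w
15. ¬p1 → p3, w
16. p3, w
Accessibility: uRv, vRw
Branch closes: p3 and ¬p3 both at w.
All branches of the negation close; one closing branch shown above.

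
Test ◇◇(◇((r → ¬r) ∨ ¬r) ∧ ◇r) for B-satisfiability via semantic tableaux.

Yes, satisfiable

1. ◇◇(◇((r → ¬r) ∨ ¬r) ∧ ◇r), u
2. ◇(◇((r → ¬r) ∨ ¬r) ∧ ◇r), v
3. ◇((r → ¬r) ∨ ¬r) ∧ ◇r, w
4. ◇((r → ¬r) ∨ ¬r), w
5. ◇r, w
6. (r → ¬r) ∨ ¬r, x
7. ¬r, x
8. r, y
Accessibility: uRu, uRv, vRu, vRv, vRw, wRv, wRw, wRx, wRy, xRw, xRx, yRw, yRy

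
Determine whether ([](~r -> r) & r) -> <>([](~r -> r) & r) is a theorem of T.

Yes, valid

Tableau for the negation ~(([](~r -> r) & r) -> <>([](~r -> r) & r)):
1. ~(([](~r -> r) & r) -> <>([](~r -> r) & r)), w0
2. [](~r -> r) & r, w0
3. ~<>([](~r -> r) & r), w0
4. [](~r -> r), w0
5. r, w0
6. ~([](~r -> r) & r), w0
7. ~r -> r, w0
8. ~[](~r -> r), w0
9. ~(~r -> r), w1
10. ~r, w1
11. ~([](~r -> r) & r), w1
12. ~r -> r, w1
13. r, w1
Accessibility: w0Rw0, w0Rw1, w1Rw1
Branch closes: r and ~r both at w1.
All branches of the negation close; one closing branch shown above.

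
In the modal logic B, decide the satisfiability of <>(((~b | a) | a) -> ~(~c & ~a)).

Yes, satisfiable

1. <>(((~b | a) | a) -> ~(~c & ~a)), u
2. ((~b | a) | a) -> ~(~c & ~a), v   [<>-rule on 1: fresh world v, uRv]
3. ~(~c & ~a), v   [->-rule on 2 (branches; this branch)]
4. a, v   [~&-rule on 3 (branches; this branch)]
Accessibility: uRu, uRv, vRu, vRv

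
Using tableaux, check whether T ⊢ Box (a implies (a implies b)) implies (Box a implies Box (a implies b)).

Tableau for the negation not (Box (a implies (a implies b)) implies (Box a implies Box (a implies b))):
1. not (Box (a implies (a implies b)) implies (Box a implies Box (a implies b))), u
2. Box (a implies (a implies b)), u
3. not (Box a implies Box (a implies b)), u
4. Box a, u
5. not Box (a implies b), u
6. a implies (a implies b), u
7. a, u
8. a implies b, u
9. b, u
10. not (a implies b), v
11. a, v
12. not b, v
13. a implies (a implies b), v
14. a implies b, v
15. b, v
Accessibility: uRu, uRv, vRv
Branch closes: b and not b both at v.
Every branch of the negation's tableau closes; the branch above is one of them.

Valid in T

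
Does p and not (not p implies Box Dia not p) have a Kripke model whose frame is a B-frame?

1. p and not (not p implies Box Dia not p), w0
2. p, w0
3. not (not p implies Box Dia not p), w0
4. not p, w0
5. not Box Dia not p, w0
Accessibility: w0Rw0
Branch closes: p and not p both at w0.
All branches of the tableau close; one closing branch shown above.

Unsatisfiable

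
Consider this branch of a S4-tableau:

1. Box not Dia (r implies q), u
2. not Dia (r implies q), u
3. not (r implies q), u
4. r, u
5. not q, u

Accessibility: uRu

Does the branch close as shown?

No, open

There is no literal clash: for every atom and world, at most one sign appears.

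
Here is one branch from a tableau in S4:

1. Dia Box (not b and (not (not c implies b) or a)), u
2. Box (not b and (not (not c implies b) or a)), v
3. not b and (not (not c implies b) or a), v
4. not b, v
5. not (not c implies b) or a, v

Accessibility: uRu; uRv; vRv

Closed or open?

No atom appears with both signs at the same world.

No, open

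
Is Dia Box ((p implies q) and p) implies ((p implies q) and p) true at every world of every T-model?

Invalid (countermodel exists)

Tableau for the negation not (Dia Box ((p implies q) and p) implies ((p implies q) and p)):
1. not (Dia Box ((p implies q) and p) implies ((p implies q) and p)), 0
2. Dia Box ((p implies q) and p), 0   [neg-implies-rule on 1]
3. not ((p implies q) and p), 0   [neg-implies-rule on 1]
4. not p, 0   [neg-and-rule on 3 (branches; this branch)]
5. Box ((p implies q) and p), 1   [Dia-rule on 2: fresh world 1, 0R1]
6. (p implies q) and p, 1   [Box-rule on 5 via 1R1]
7. p implies q, 1   [and-rule on 6]
8. p, 1   [and-rule on 6]
9. q, 1   [implies-rule on 7 (branches; this branch)]
Accessibility: 0R0, 0R1, 1R1
The negation has an open branch (countermodel exists).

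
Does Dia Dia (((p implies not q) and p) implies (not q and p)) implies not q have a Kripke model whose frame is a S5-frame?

1. Dia Dia (((p implies not q) and p) implies (not q and p)) implies not q, 0
2. not q, 0   [implies-rule on 1 (branches; this branch)]
Accessibility: 0R0

Satisfiable (open branch found)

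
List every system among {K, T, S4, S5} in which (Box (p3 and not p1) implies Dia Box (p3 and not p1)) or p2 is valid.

T, S4, S5

K-tableau for the negation not ((Box (p3 and not p1) implies Dia Box (p3 and not p1)) or p2):
1. not ((Box (p3 and not p1) implies Dia Box (p3 and not p1)) or p2), 0
2. not (Box (p3 and not p1) implies Dia Box (p3 and not p1)), 0   [neg-or-rule on 1]
3. not p2, 0   [neg-or-rule on 1]
4. Box (p3 and not p1), 0   [neg-implies-rule on 2]
5. not Dia Box (p3 and not p1), 0   [neg-implies-rule on 2]
Complete open branch: countermodel on a K-frame, so not valid in K.
T-tableau for the negation not ((Box (p3 and not p1) implies Dia Box (p3 and not p1)) or p2):
1. not ((Box (p3 and not p1) implies Dia Box (p3 and not p1)) or p2), 0
2. not (Box (p3 and not p1) implies Dia Box (p3 and not p1)), 0   [neg-or-rule on 1]
3. not p2, 0   [neg-or-rule on 1]
4. Box (p3 and not p1), 0   [neg-implies-rule on 2]
5. not Dia Box (p3 and not p1), 0   [neg-implies-rule on 2]
6. p3 and not p1, 0   [Box-rule on 4 via 0R0]
7. p3, 0   [and-rule on 6]
8. not p1, 0   [and-rule on 6]
9. not Box (p3 and not p1), 0   [neg-Dia-rule on 5 via 0R0]
10. not (p3 and not p1), 1   [neg-Box-rule on 9: fresh world 1, 0R1]
11. p3 and not p1, 1   [Box-rule on 4 via 0R1]
12. p3, 1   [and-rule on 11]
13. not p1, 1   [and-rule on 11]
14. not Box (p3 and not p1), 1   [neg-Dia-rule on 5 via 0R1]
15. p1, 1   [neg-and-rule on 10 (branches; this branch)]
Accessibility: 0R0, 0R1, 1R1
Branch closes: p1 and not p1 both at 1.
Every branch closes (one shown): valid in T, hence also in S4, S5 (every theorem of T is a theorem of S4 and S5).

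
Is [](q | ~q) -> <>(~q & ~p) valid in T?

Not valid

Tableau for the negation ~([](q | ~q) -> <>(~q & ~p)):
1. ~([](q | ~q) -> <>(~q & ~p)), w0
2. [](q | ~q), w0   [~->-rule on 1]
3. ~<>(~q & ~p), w0   [~->-rule on 1]
4. q | ~q, w0   [[]-rule on 2 via w0Rw0]
5. ~(~q & ~p), w0   [~<>-rule on 3 via w0Rw0]
6. ~q, w0   [|-rule on 4 (branches; this branch)]
7. p, w0   [~&-rule on 5 (branches; this branch)]
Accessibility: w0Rw0
The negation has an open branch (countermodel exists).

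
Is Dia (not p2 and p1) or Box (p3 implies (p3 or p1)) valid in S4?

Valid in S4

Tableau for the negation not (Dia (not p2 and p1) or Box (p3 implies (p3 or p1))):
1. not (Dia (not p2 and p1) or Box (p3 implies (p3 or p1))), 0
2. not Dia (not p2 and p1), 0   [neg-or-rule on 1]
3. not Box (p3 implies (p3 or p1)), 0   [neg-or-rule on 1]
4. not (not p2 and p1), 0   [neg-Dia-rule on 2 via 0R0]
5. not p1, 0   [neg-and-rule on 4 (branches; this branch)]
6. not (p3 implies (p3 or p1)), 1   [neg-Box-rule on 3: fresh world 1, 0R1]
7. p3, 1   [neg-implies-rule on 6]
8. not (p3 or p1), 1   [neg-implies-rule on 6]
9. not p3, 1   [neg-or-rule on 8]
10. not p1, 1   [neg-or-rule on 8]
Accessibility: 0R0, 0R1, 1R1
Branch closes: p3 and not p3 both at 1.
All branches of the negation close; one closing branch shown above.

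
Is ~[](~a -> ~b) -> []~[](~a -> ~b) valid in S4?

Tableau for the negation ~(~[](~a -> ~b) -> []~[](~a -> ~b)):
1. ~(~[](~a -> ~b) -> []~[](~a -> ~b)), 0
2. ~[](~a -> ~b), 0
3. ~[]~[](~a -> ~b), 0
4. ~(~a -> ~b), 1
5. ~a, 1
6. b, 1
7. [](~a -> ~b), 2
8. ~a -> ~b, 2
9. ~b, 2
Accessibility: 0R0, 0R1, 0R2, 1R1, 2R2
The negation has an open branch (countermodel exists).

Invalid (countermodel exists)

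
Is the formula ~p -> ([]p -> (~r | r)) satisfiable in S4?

1. ~p -> ([]p -> (~r | r)), u
2. []p -> (~r | r), u
3. ~r | r, u
4. r, u
Accessibility: uRu

Satisfiable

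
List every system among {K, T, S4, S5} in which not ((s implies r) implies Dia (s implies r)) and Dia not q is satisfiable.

K

T-tableau for the formula:
1. not ((s implies r) implies Dia (s implies r)) and Dia not q, w0
2. not ((s implies r) implies Dia (s implies r)), w0
3. Dia not q, w0
4. s implies r, w0
5. not Dia (s implies r), w0
6. not (s implies r), w0
7. s, w0
8. not r, w0
9. r, w0
Accessibility: w0Rw0
Branch closes: r and not r both at w0.
Every branch closes (one shown): unsatisfiable in T, hence also in S4, S5 (every S4/S5-frame is a T-frame).
K-tableau for the formula:
1. not ((s implies r) implies Dia (s implies r)) and Dia not q, w0
2. not ((s implies r) implies Dia (s implies r)), w0
3. Dia not q, w0
4. s implies r, w0
5. not Dia (s implies r), w0
6. r, w0
7. not q, w1
8. not (s implies r), w1
9. s, w1
10. not r, w1
Accessibility: w0Rw1
Complete open branch: satisfiable in K.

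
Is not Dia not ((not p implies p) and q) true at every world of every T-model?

Invalid (countermodel exists)

Tableau for the negation Dia not ((not p implies p) and q):
1. Dia not ((not p implies p) and q), w0
2. not ((not p implies p) and q), w1
3. not q, w1
Accessibility: w0Rw0, w0Rw1, w1Rw1
The negation has an open branch (countermodel exists).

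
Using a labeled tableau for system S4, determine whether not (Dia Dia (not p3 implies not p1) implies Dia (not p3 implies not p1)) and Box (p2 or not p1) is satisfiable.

1. not (Dia Dia (not p3 implies not p1) implies Dia (not p3 implies not p1)) and Box (p2 or not p1), u
2. not (Dia Dia (not p3 implies not p1) implies Dia (not p3 implies not p1)), u
3. Box (p2 or not p1), u
4. Dia Dia (not p3 implies not p1), u
5. not Dia (not p3 implies not p1), u
6. p2 or not p1, u
7. not (not p3 implies not p1), u
8. not p3, u
9. p1, u
10. p2, u
11. Dia (not p3 implies not p1), v
12. p2 or not p1, v
13. not (not p3 implies not p1), v
14. not p3, v
15. p1, v
16. p2, v
17. not p3 implies not p1, w
18. p2 or not p1, w
19. not (not p3 implies not p1), w
20. not p3, w
21. p1, w
22. not p1, w
Accessibility: uRu, uRv, uRw, vRv, vRw, wRw
Branch closes: p1 and not p1 both at w.
All branches of the tableau close; one closing branch shown above.

No, unsatisfiable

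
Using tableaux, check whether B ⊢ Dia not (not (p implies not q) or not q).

Tableau for the negation not Dia not (not (p implies not q) or not q):
1. not Dia not (not (p implies not q) or not q), 0
2. not (p implies not q) or not q, 0
3. not q, 0
Accessibility: 0R0
The negation has an open branch (countermodel exists).

No, not valid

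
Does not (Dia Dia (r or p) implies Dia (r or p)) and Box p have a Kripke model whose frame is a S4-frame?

Unsatisfiable (every branch closes)

1. not (Dia Dia (r or p) implies Dia (r or p)) and Box p, 0
2. not (Dia Dia (r or p) implies Dia (r or p)), 0
3. Box p, 0
4. Dia Dia (r or p), 0
5. not Dia (r or p), 0
6. p, 0
7. not (r or p), 0
8. not r, 0
9. not p, 0
Accessibility: 0R0
Branch closes: p and not p both at 0.
All branches of the tableau close; one closing branch shown above.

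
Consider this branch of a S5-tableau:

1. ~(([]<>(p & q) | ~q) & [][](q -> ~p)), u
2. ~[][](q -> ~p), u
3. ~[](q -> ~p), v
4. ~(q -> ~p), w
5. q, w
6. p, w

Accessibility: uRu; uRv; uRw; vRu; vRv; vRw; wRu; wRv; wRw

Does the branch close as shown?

No atom appears with both signs at the same world.

Open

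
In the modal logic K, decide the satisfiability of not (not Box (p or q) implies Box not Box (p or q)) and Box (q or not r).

Yes, satisfiable

1. not (not Box (p or q) implies Box not Box (p or q)) and Box (q or not r), 0
2. not (not Box (p or q) implies Box not Box (p or q)), 0
3. Box (q or not r), 0
4. not Box (p or q), 0
5. not Box not Box (p or q), 0
6. not (p or q), 1
7. not p, 1
8. not q, 1
9. q or not r, 1
10. not r, 1
11. Box (p or q), 2
12. q or not r, 2
13. not r, 2
Accessibility: 0R1, 0R2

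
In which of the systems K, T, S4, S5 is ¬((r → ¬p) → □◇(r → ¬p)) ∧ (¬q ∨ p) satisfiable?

K, T, S4

S5-tableau for the formula:
1. ¬((r → ¬p) → □◇(r → ¬p)) ∧ (¬q ∨ p), u
2. ¬((r → ¬p) → □◇(r → ¬p)), u
3. ¬q ∨ p, u
4. r → ¬p, u
5. ¬□◇(r → ¬p), u
6. p, u
7. ¬r, u
8. ¬◇(r → ¬p), v
9. ¬(r → ¬p), u
10. r, u
Accessibility: uRu, uRv, vRu, vRv
Branch closes: r and ¬r both at u.
Every branch closes (one shown): unsatisfiable in S5.
S4-tableau for the formula:
1. ¬((r → ¬p) → □◇(r → ¬p)) ∧ (¬q ∨ p), u
2. ¬((r → ¬p) → □◇(r → ¬p)), u
3. ¬q ∨ p, u
4. r → ¬p, u
5. ¬□◇(r → ¬p), u
6. p, u
7. ¬r, u
8. ¬◇(r → ¬p), v
9. ¬(r → ¬p), v
10. r, v
11. p, v
Accessibility: uRu, uRv, vRv
Complete open branch: satisfiable in S4, hence also in K, T (this S4-model is also a K-model and a T-model).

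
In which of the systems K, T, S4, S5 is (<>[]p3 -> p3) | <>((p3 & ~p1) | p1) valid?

T, S4, S5

T-tableau for the negation ~((<>[]p3 -> p3) | <>((p3 & ~p1) | p1)):
1. ~((<>[]p3 -> p3) | <>((p3 & ~p1) | p1)), 0
2. ~(<>[]p3 -> p3), 0   [~|-rule on 1]
3. ~<>((p3 & ~p1) | p1), 0   [~|-rule on 1]
4. <>[]p3, 0   [~->-rule on 2]
5. ~p3, 0   [~->-rule on 2]
6. ~((p3 & ~p1) | p1), 0   [~<>-rule on 3 via 0R0]
7. ~(p3 & ~p1), 0   [~|-rule on 6]
8. ~p1, 0   [~|-rule on 6]
9. []p3, 1   [<>-rule on 4: fresh world 1, 0R1]
10. ~((p3 & ~p1) | p1), 1   [~<>-rule on 3 via 0R1]
11. ~(p3 & ~p1), 1   [~|-rule on 10]
12. ~p1, 1   [~|-rule on 10]
13. p3, 1   [[]-rule on 9 via 1R1]
14. p1, 1   [~&-rule on 11 (branches; this branch)]
Accessibility: 0R0, 0R1, 1R1
Branch closes: p1 and ~p1 both at 1.
Every branch closes (one shown): valid in T, hence also in S4, S5 (every theorem of T is a theorem of S4 and S5).
K-tableau for the negation ~((<>[]p3 -> p3) | <>((p3 & ~p1) | p1)):
1. ~((<>[]p3 -> p3) | <>((p3 & ~p1) | p1)), 0
2. ~(<>[]p3 -> p3), 0   [~|-rule on 1]
3. ~<>((p3 & ~p1) | p1), 0   [~|-rule on 1]
4. <>[]p3, 0   [~->-rule on 2]
5. ~p3, 0   [~->-rule on 2]
6. []p3, 1   [<>-rule on 4: fresh world 1, 0R1]
7. ~((p3 & ~p1) | p1), 1   [~<>-rule on 3 via 0R1]
8. ~(p3 & ~p1), 1   [~|-rule on 7]
9. ~p1, 1   [~|-rule on 7]
10. ~p3, 1   [~&-rule on 8 (branches; this branch)]
Accessibility: 0R1
Complete open branch: countermodel on a K-frame, so not valid in K.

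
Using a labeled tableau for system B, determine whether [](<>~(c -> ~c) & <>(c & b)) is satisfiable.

1. [](<>~(c -> ~c) & <>(c & b)), 0
2. <>~(c -> ~c) & <>(c & b), 0
3. <>~(c -> ~c), 0
4. <>(c & b), 0
5. ~(c -> ~c), 1
6. c, 1
7. <>~(c -> ~c) & <>(c & b), 1
8. <>~(c -> ~c), 1
9. <>(c & b), 1
10. c & b, 2
11. c, 2
12. b, 2
13. <>~(c -> ~c) & <>(c & b), 2
14. <>~(c -> ~c), 2
15. <>(c & b), 2
16. ~(c -> ~c), 3
17. c, 3
18. c & b, 4
19. c, 4
20. b, 4
21. ~(c -> ~c), 5
22. c, 5
23. c & b, 6
24. c, 6
25. b, 6
Accessibility: 0R0, 0R1, 0R2, 1R0, 1R1, 1R3, 1R4, 2R0, 2R2, 2R5, 2R6, 3R1, 3R3, 4R1, 4R4, 5R2, 5R5, 6R2, 6R6

Satisfiable (open branch found)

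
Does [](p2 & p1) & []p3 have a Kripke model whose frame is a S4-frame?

1. [](p2 & p1) & []p3, w0
2. [](p2 & p1), w0   [&-rule on 1]
3. []p3, w0   [&-rule on 1]
4. p2 & p1, w0   [[]-rule on 2 via w0Rw0]
5. p2, w0   [&-rule on 4]
6. p1, w0   [&-rule on 4]
7. p3, w0   [[]-rule on 3 via w0Rw0]
Accessibility: w0Rw0

Yes, satisfiable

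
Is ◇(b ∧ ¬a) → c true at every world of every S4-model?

Tableau for the negation ¬(◇(b ∧ ¬a) → c):
1. ¬(◇(b ∧ ¬a) → c), u
2. ◇(b ∧ ¬a), u   [¬→-rule on 1]
3. ¬c, u   [¬→-rule on 1]
4. b ∧ ¬a, v   [◇-rule on 2: fresh world v, uRv]
5. b, v   [∧-rule on 4]
6. ¬a, v   [∧-rule on 4]
Accessibility: uRu, uRv, vRv
The negation has an open branch (countermodel exists).

Invalid (countermodel exists)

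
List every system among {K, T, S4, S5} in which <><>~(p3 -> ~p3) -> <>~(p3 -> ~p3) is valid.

S4-tableau for the negation ~(<><>~(p3 -> ~p3) -> <>~(p3 -> ~p3)):
1. ~(<><>~(p3 -> ~p3) -> <>~(p3 -> ~p3)), u
2. <><>~(p3 -> ~p3), u
3. ~<>~(p3 -> ~p3), u
4. p3 -> ~p3, u
5. ~p3, u
6. <>~(p3 -> ~p3), v
7. p3 -> ~p3, v
8. ~p3, v
9. ~(p3 -> ~p3), w
10. p3, w
11. p3 -> ~p3, w
12. ~p3, w
Accessibility: uRu, uRv, uRw, vRv, vRw, wRw
Branch closes: p3 and ~p3 both at w.
Every branch closes (one shown): valid in S4, hence also in S5 (every theorem of S4 is a theorem of S5).
T-tableau for the negation ~(<><>~(p3 -> ~p3) -> <>~(p3 -> ~p3)):
1. ~(<><>~(p3 -> ~p3) -> <>~(p3 -> ~p3)), u
2. <><>~(p3 -> ~p3), u
3. ~<>~(p3 -> ~p3), u
4. p3 -> ~p3, u
5. ~p3, u
6. <>~(p3 -> ~p3), v
7. p3 -> ~p3, v
8. ~p3, v
9. ~(p3 -> ~p3), w
10. p3, w
Accessibility: uRu, uRv, vRv, vRw, wRw
Complete open branch: countermodel on a T-frame, so not valid in T, nor in K (the same frame is also a K-frame).

S4, S5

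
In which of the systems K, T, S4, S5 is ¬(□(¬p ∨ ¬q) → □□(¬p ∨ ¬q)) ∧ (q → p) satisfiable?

K, T

S4-tableau for the formula:
1. ¬(□(¬p ∨ ¬q) → □□(¬p ∨ ¬q)) ∧ (q → p), u
2. ¬(□(¬p ∨ ¬q) → □□(¬p ∨ ¬q)), u
3. q → p, u
4. □(¬p ∨ ¬q), u
5. ¬□□(¬p ∨ ¬q), u
6. ¬p ∨ ¬q, u
7. p, u
8. ¬q, u
9. ¬□(¬p ∨ ¬q), v
10. ¬p ∨ ¬q, v
11. ¬q, v
12. ¬(¬p ∨ ¬q), w
13. p, w
14. q, w
15. ¬p ∨ ¬q, w
16. ¬q, w
Accessibility: uRu, uRv, uRw, vRv, vRw, wRw
Branch closes: q and ¬q both at w.
Every branch closes (one shown): unsatisfiable in S4, hence also in S5 (every S5-frame is an S4-frame).
T-tableau for the formula:
1. ¬(□(¬p ∨ ¬q) → □□(¬p ∨ ¬q)) ∧ (q → p), u
2. ¬(□(¬p ∨ ¬q) → □□(¬p ∨ ¬q)), u
3. q → p, u
4. □(¬p ∨ ¬q), u
5. ¬□□(¬p ∨ ¬q), u
6. ¬p ∨ ¬q, u
7. p, u
8. ¬q, u
9. ¬□(¬p ∨ ¬q), v
10. ¬p ∨ ¬q, v
11. ¬q, v
12. ¬(¬p ∨ ¬q), w
13. p, w
14. q, w
Accessibility: uRu, uRv, vRv, vRw, wRw
Complete open branch: satisfiable in T, hence also in K (this T-model is also a K-model).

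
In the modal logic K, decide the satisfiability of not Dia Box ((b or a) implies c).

Satisfiable (open branch found)

1. not Dia Box ((b or a) implies c), u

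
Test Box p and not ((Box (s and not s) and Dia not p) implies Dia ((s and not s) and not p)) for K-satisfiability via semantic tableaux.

No, unsatisfiable

1. Box p and not ((Box (s and not s) and Dia not p) implies Dia ((s and not s) and not p)), u
2. Box p, u   [and-rule on 1]
3. not ((Box (s and not s) and Dia not p) implies Dia ((s and not s) and not p)), u   [and-rule on 1]
4. Box (s and not s) and Dia not p, u   [neg-implies-rule on 3]
5. not Dia ((s and not s) and not p), u   [neg-implies-rule on 3]
6. Box (s and not s), u   [and-rule on 4]
7. Dia not p, u   [and-rule on 4]
8. not p, v   [Dia-rule on 7: fresh world v, uRv]
9. p, v   [Box-rule on 2 via uRv]
Accessibility: uRv
Branch closes: p and not p both at v.
All branches of the tableau close; one closing branch shown above.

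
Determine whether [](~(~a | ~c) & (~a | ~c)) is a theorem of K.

Not valid

Tableau for the negation ~[](~(~a | ~c) & (~a | ~c)):
1. ~[](~(~a | ~c) & (~a | ~c)), 0
2. ~(~(~a | ~c) & (~a | ~c)), 1
3. ~(~a | ~c), 1
4. a, 1
5. c, 1
Accessibility: 0R1
The negation has an open branch (countermodel exists).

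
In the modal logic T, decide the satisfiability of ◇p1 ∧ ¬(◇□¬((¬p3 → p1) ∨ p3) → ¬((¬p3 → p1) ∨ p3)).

1. ◇p1 ∧ ¬(◇□¬((¬p3 → p1) ∨ p3) → ¬((¬p3 → p1) ∨ p3)), w0
2. ◇p1, w0
3. ¬(◇□¬((¬p3 → p1) ∨ p3) → ¬((¬p3 → p1) ∨ p3)), w0
4. ◇□¬((¬p3 → p1) ∨ p3), w0
5. (¬p3 → p1) ∨ p3, w0
6. p3, w0
7. p1, w1
8. □¬((¬p3 → p1) ∨ p3), w2
9. ¬((¬p3 → p1) ∨ p3), w2
10. ¬(¬p3 → p1), w2
11. ¬p3, w2
12. ¬p1, w2
Accessibility: w0Rw0, w0Rw1, w0Rw2, w1Rw1, w2Rw2

Satisfiable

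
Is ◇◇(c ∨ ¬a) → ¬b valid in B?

No, not valid

Tableau for the negation ¬(◇◇(c ∨ ¬a) → ¬b):
1. ¬(◇◇(c ∨ ¬a) → ¬b), 0
2. ◇◇(c ∨ ¬a), 0
3. b, 0
4. ◇(c ∨ ¬a), 1
5. c ∨ ¬a, 2
6. ¬a, 2
Accessibility: 0R0, 0R1, 1R0, 1R1, 1R2, 2R1, 2R2
The negation has an open branch (countermodel exists).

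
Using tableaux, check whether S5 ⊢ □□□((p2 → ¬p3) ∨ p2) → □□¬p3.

Invalid (countermodel exists)

Tableau for the negation ¬(□□□((p2 → ¬p3) ∨ p2) → □□¬p3):
1. ¬(□□□((p2 → ¬p3) ∨ p2) → □□¬p3), 0
2. □□□((p2 → ¬p3) ∨ p2), 0   [¬→-rule on 1]
3. ¬□□¬p3, 0   [¬→-rule on 1]
4. □□((p2 → ¬p3) ∨ p2), 0   [□-rule on 2 via 0R0]
5. □((p2 → ¬p3) ∨ p2), 0   [□-rule on 4 via 0R0]
6. (p2 → ¬p3) ∨ p2, 0   [□-rule on 5 via 0R0]
7. p2, 0   [∨-rule on 6 (branches; this branch)]
8. ¬□¬p3, 1   [¬□-rule on 3: fresh world 1, 0R1]
9. □□((p2 → ¬p3) ∨ p2), 1   [□-rule on 2 via 0R1]
10. □((p2 → ¬p3) ∨ p2), 1   [□-rule on 4 via 0R1]
11. (p2 → ¬p3) ∨ p2, 1   [□-rule on 5 via 0R1]
12. p2, 1   [∨-rule on 11 (branches; this branch)]
13. p3, 2   [¬□-rule on 8: fresh world 2, 1R2]
14. □□((p2 → ¬p3) ∨ p2), 2   [□-rule on 2 via 0R2]
15. □((p2 → ¬p3) ∨ p2), 2   [□-rule on 4 via 0R2]
16. (p2 → ¬p3) ∨ p2, 2   [□-rule on 5 via 0R2]
17. p2, 2   [∨-rule on 16 (branches; this branch)]
Accessibility: 0R0, 0R1, 0R2, 1R0, 1R1, 1R2, 2R0, 2R1, 2R2
The negation has an open branch (countermodel exists).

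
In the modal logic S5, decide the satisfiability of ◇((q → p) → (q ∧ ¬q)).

Satisfiable (open branch found)

1. ◇((q → p) → (q ∧ ¬q)), 0
2. (q → p) → (q ∧ ¬q), 1
3. ¬(q → p), 1
4. q, 1
5. ¬p, 1
Accessibility: 0R0, 0R1, 1R0, 1R1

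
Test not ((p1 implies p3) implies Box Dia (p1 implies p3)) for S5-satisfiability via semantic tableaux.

Unsatisfiable

1. not ((p1 implies p3) implies Box Dia (p1 implies p3)), w0
2. p1 implies p3, w0
3. not Box Dia (p1 implies p3), w0
4. p3, w0
5. not Dia (p1 implies p3), w1
6. not (p1 implies p3), w0
7. p1, w0
8. not p3, w0
Accessibility: w0Rw0, w0Rw1, w1Rw0, w1Rw1
Branch closes: p3 and not p3 both at w0.
(One branch shown.) All branches close.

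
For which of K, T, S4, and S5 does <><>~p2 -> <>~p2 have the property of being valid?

S4, S5

S4-tableau for the negation ~(<><>~p2 -> <>~p2):
1. ~(<><>~p2 -> <>~p2), 0
2. <><>~p2, 0
3. ~<>~p2, 0
4. p2, 0
5. <>~p2, 1
6. p2, 1
7. ~p2, 2
8. p2, 2
Accessibility: 0R0, 0R1, 0R2, 1R1, 1R2, 2R2
Branch closes: p2 and ~p2 both at 2.
Every branch closes (one shown): valid in S4, hence also in S5 (every theorem of S4 is a theorem of S5).
T-tableau for the negation ~(<><>~p2 -> <>~p2):
1. ~(<><>~p2 -> <>~p2), 0
2. <><>~p2, 0
3. ~<>~p2, 0
4. p2, 0
5. <>~p2, 1
6. p2, 1
7. ~p2, 2
Accessibility: 0R0, 0R1, 1R1, 1R2, 2R2
Complete open branch: countermodel on a T-frame, so not valid in T, nor in K (the same frame is also a K-frame).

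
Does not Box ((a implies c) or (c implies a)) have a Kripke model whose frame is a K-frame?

Unsatisfiable (every branch closes)

1. not Box ((a implies c) or (c implies a)), u
2. not ((a implies c) or (c implies a)), v   [neg-Box-rule on 1: fresh world v, uRv]
3. not (a implies c), v   [neg-or-rule on 2]
4. not (c implies a), v   [neg-or-rule on 2]
5. a, v   [neg-implies-rule on 3]
6. not c, v   [neg-implies-rule on 3]
7. c, v   [neg-implies-rule on 4]
8. not a, v   [neg-implies-rule on 4]
Accessibility: uRv
Branch closes: c and not c both at v.
(One branch shown.) All branches close.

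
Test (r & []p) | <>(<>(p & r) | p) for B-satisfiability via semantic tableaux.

Satisfiable

1. (r & []p) | <>(<>(p & r) | p), w0
2. <>(<>(p & r) | p), w0   [|-rule on 1 (branches; this branch)]
3. <>(p & r) | p, w1   [<>-rule on 2: fresh world w1, w0Rw1]
4. p, w1   [|-rule on 3 (branches; this branch)]
Accessibility: w0Rw0, w0Rw1, w1Rw0, w1Rw1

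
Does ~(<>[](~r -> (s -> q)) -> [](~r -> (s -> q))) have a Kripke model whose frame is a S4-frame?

Satisfiable (open branch found)

1. ~(<>[](~r -> (s -> q)) -> [](~r -> (s -> q))), w0
2. <>[](~r -> (s -> q)), w0
3. ~[](~r -> (s -> q)), w0
4. [](~r -> (s -> q)), w1
5. ~r -> (s -> q), w1
6. s -> q, w1
7. q, w1
8. ~(~r -> (s -> q)), w2
9. ~r, w2
10. ~(s -> q), w2
11. s, w2
12. ~q, w2
Accessibility: w0Rw0, w0Rw1, w0Rw2, w1Rw1, w2Rw2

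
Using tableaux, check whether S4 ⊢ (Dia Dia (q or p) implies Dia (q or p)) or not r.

Valid

Tableau for the negation not ((Dia Dia (q or p) implies Dia (q or p)) or not r):
1. not ((Dia Dia (q or p) implies Dia (q or p)) or not r), w0
2. not (Dia Dia (q or p) implies Dia (q or p)), w0   [neg-or-rule on 1]
3. r, w0   [neg-or-rule on 1]
4. Dia Dia (q or p), w0   [neg-implies-rule on 2]
5. not Dia (q or p), w0   [neg-implies-rule on 2]
6. not (q or p), w0   [neg-Dia-rule on 5 via w0Rw0]
7. not q, w0   [neg-or-rule on 6]
8. not p, w0   [neg-or-rule on 6]
9. Dia (q or p), w1   [Dia-rule on 4: fresh world w1, w0Rw1]
10. not (q or p), w1   [neg-Dia-rule on 5 via w0Rw1]
11. not q, w1   [neg-or-rule on 10]
12. not p, w1   [neg-or-rule on 10]
13. q or p, w2   [Dia-rule on 9: fresh world w2, w1Rw2]
14. not (q or p), w2   [neg-Dia-rule on 5 via w0Rw2]
15. not q, w2   [neg-or-rule on 14]
16. not p, w2   [neg-or-rule on 14]
17. p, w2   [or-rule on 13 (branches; this branch)]
Accessibility: w0Rw0, w0Rw1, w0Rw2, w1Rw1, w1Rw2, w2Rw2
Branch closes: p and not p both at w2.
Every branch of the negation's tableau closes; the branch above is one of them.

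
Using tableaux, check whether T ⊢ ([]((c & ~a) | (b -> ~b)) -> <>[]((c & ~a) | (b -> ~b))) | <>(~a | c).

Tableau for the negation ~(([]((c & ~a) | (b -> ~b)) -> <>[]((c & ~a) | (b -> ~b))) | <>(~a | c)):
1. ~(([]((c & ~a) | (b -> ~b)) -> <>[]((c & ~a) | (b -> ~b))) | <>(~a | c)), w0
2. ~([]((c & ~a) | (b -> ~b)) -> <>[]((c & ~a) | (b -> ~b))), w0
3. ~<>(~a | c), w0
4. []((c & ~a) | (b -> ~b)), w0
5. ~<>[]((c & ~a) | (b -> ~b)), w0
6. ~(~a | c), w0
7. a, w0
8. ~c, w0
9. (c & ~a) | (b -> ~b), w0
10. ~[]((c & ~a) | (b -> ~b)), w0
11. b -> ~b, w0
12. ~b, w0
13. ~((c & ~a) | (b -> ~b)), w1
14. ~(c & ~a), w1
15. ~(b -> ~b), w1
16. b, w1
17. ~(~a | c), w1
18. a, w1
19. ~c, w1
20. (c & ~a) | (b -> ~b), w1
21. ~[]((c & ~a) | (b -> ~b)), w1
22. b -> ~b, w1
23. ~b, w1
Accessibility: w0Rw0, w0Rw1, w1Rw1
Branch closes: b and ~b both at w1.
Every branch of the negation's tableau closes; the branch above is one of them.

Yes, valid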